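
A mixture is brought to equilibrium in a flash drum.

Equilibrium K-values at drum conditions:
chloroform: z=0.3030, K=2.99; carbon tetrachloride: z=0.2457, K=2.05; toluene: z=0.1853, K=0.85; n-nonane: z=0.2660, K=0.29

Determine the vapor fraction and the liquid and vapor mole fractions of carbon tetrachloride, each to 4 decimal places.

Newton–Raphson from ψ = 0.39:
  ψ = 0.3900: g = 0.23182, g' = -0.7779 → ψ = 0.6880
  ψ = 0.6880: g = 0.00407, g' = -0.8228 → ψ = 0.6930
Converged at ψ = 0.6930.
Compositions from xᵢ = zᵢ/(1+ψ(Kᵢ−1)), yᵢ = Kᵢxᵢ:
  chloroform: x = 0.1274, y = 0.3808
  carbon tetrachloride: x = 0.1422, y = 0.2916
  toluene: x = 0.2068, y = 0.1758
  n-nonane: x = 0.5236, y = 0.1518

ψ = 0.6930, x_carbon tetrachloride = 0.1422, y_carbon tetrachloride = 0.2916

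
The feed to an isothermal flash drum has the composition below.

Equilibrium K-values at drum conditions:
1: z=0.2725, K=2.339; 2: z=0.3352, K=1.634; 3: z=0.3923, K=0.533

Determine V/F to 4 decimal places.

V/F = 0.8624

Newton iteration, V/F⁰ = 0.36:
  V/F = 0.3600: g = 0.19900, g' = -0.4354 → V/F = 0.8171
  V/F = 0.8171: g = 0.01800, g' = -0.3936 → V/F = 0.8628
  V/F = 0.8628: g = -0.00017, g' = -0.4015 → V/F = 0.8624
Converged at V/F = 0.8624.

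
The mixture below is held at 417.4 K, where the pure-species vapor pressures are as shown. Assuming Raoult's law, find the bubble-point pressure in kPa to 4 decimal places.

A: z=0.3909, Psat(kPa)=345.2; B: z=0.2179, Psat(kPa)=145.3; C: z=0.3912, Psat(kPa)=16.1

Pbub = 172.8979 kPa

At the bubble point ψ → 0, so ΣzᵢKᵢ = 1 with Kᵢ = Pᵢˢᵃᵗ/P ⇒ P = ΣzᵢPᵢˢᵃᵗ.
P = 0.3909·345.2 + 0.2179·145.3 + 0.3912·16.1 = 172.8979 kPa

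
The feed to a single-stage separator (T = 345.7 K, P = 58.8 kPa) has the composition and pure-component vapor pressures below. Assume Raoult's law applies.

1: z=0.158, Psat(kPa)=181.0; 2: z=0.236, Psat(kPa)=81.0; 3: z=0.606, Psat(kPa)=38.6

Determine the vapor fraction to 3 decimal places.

ψ = 0.449

Raoult's law: Kᵢ = Pᵢˢᵃᵗ/P = Pᵢˢᵃᵗ/58.8.
  K_1 = 181.0/58.8 = 3.07823, K_2 = 81.0/58.8 = 1.37755, K_3 = 38.6/58.8 = 0.65646
Let ψ = V/F and solve Σ zᵢ(Kᵢ−1)/(1+ψ(Kᵢ−1)) = 0.
Check two-phase: ΣzᵢKᵢ = 1.209 > 1 and Σzᵢ/Kᵢ = 1.146 > 1, so g(0) = 0.209 > 0 and g(1) = -0.146 < 0.
Iterate (Newton) starting at ψ = 0.5:
  ψ = 0.500: g = -0.0154, g' = -0.292 → ψ = 0.447
  ψ = 0.447: g = 0.0004, g' = -0.308 → ψ = 0.449
Converged at ψ = 0.449.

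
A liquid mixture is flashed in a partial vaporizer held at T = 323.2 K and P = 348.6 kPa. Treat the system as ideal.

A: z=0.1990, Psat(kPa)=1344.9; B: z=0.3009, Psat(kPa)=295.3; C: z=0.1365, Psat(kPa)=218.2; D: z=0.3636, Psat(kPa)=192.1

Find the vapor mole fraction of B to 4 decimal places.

y_B = 0.2680

Raoult's law: Kᵢ = Pᵢˢᵃᵗ/P = Pᵢˢᵃᵗ/348.6.
  K_A = 1344.9/348.6 = 3.858003, K_B = 295.3/348.6 = 0.847103, K_C = 218.2/348.6 = 0.625932, K_D = 192.1/348.6 = 0.551061
Rachford–Rice: g(V/F) = Σ zᵢ(Kᵢ−1)/(1+V/F(Kᵢ−1)) = 0.
Feasibility: ΣzᵢKᵢ = 1.3084, Σzᵢ/Kᵢ = 1.2847 — both > 1, two phases present.
Iterate (Newton) starting at V/F = 0.5:
  V/F = 0.5000: g = -0.08896, g' = -0.4345 → V/F = 0.2953
  V/F = 0.2953: g = 0.01469, g' = -0.6073 → V/F = 0.3195
  V/F = 0.3195: g = 0.00038, g' = -0.5765 → V/F = 0.3201
Converged at V/F = 0.3201.
Compositions from xᵢ = zᵢ/(1+V/F(Kᵢ−1)), yᵢ = Kᵢxᵢ:
  A: x = 0.1039, y = 0.4009
  B: x = 0.3164, y = 0.2680
  C: x = 0.1551, y = 0.0971
  D: x = 0.4246, y = 0.2340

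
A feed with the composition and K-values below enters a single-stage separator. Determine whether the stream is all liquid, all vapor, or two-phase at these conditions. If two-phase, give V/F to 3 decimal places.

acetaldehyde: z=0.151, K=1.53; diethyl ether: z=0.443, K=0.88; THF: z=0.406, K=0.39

ΣzᵢKᵢ = 0.779; Σzᵢ/Kᵢ = 1.643.
Since ΣzᵢKᵢ < 1 the mixture is below its bubble point — single liquid phase.

all liquid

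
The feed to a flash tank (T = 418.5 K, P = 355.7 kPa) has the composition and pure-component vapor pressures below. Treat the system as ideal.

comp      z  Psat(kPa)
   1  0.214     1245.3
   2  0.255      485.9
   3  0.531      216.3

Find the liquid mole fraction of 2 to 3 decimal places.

x_2 = 0.206

Raoult's law: Kᵢ = Pᵢˢᵃᵗ/P = Pᵢˢᵃᵗ/355.7.
  K_1 = 1245.3/355.7 = 3.50098, K_2 = 485.9/355.7 = 1.36604, K_3 = 216.3/355.7 = 0.60810
Rachford–Rice: g(V/F) = Σ zᵢ(Kᵢ−1)/(1+V/F(Kᵢ−1)) = 0.
Feasibility: ΣzᵢKᵢ = 1.420, Σzᵢ/Kᵢ = 1.121 — both > 1, two phases present.
Newton–Raphson from V/F = 0.5:
  V/F = 0.500: g = 0.0579, g' = -0.415 → V/F = 0.640
  V/F = 0.640: g = 0.0038, g' = -0.366 → V/F = 0.650
Converged at V/F = 0.650.
Compositions from xᵢ = zᵢ/(1+V/F(Kᵢ−1)), yᵢ = Kᵢxᵢ:
  1: x = 0.082, y = 0.285
  2: x = 0.206, y = 0.281
  3: x = 0.713, y = 0.433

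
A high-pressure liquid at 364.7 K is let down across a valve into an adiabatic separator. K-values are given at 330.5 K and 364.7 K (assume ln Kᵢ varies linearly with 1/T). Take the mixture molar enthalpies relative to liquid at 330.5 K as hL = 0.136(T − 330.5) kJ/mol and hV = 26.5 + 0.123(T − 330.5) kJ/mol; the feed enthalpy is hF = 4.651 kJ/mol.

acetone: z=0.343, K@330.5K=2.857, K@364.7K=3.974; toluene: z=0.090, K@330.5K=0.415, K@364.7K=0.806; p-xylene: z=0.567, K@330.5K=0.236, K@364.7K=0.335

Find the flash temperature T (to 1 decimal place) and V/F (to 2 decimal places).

T = 335.7 K, V/F = 0.15

Adiabatic flash: solve Rachford–Rice at each trial T, then check hF = ψ·hV(T) + (1−ψ)·hL(T).
  T = 330.5 K: K = (2.857, 0.415, 0.236), RR gives ψ = 0.110, H_out = 2.909 kJ/mol
  T = 364.7 K: K = (3.974, 0.806, 0.335), RR gives ψ = 0.341, H_out = 13.539 kJ/mol
  T = 347.6 K: K = (3.397, 0.588, 0.284), RR gives ψ = 0.232, H_out = 8.426 kJ/mol
  T = 339.1 K: K = (3.124, 0.497, 0.259), RR gives ψ = 0.174, H_out = 5.766 kJ/mol
  T = 334.8 K: K = (2.989, 0.454, 0.248), RR gives ψ = 0.143, H_out = 4.364 kJ/mol
  T = 337.0 K: K = (3.058, 0.476, 0.254), RR gives ψ = 0.159, H_out = 5.087 kJ/mol
Linear interpolation between T = 334.8 (H_out = 4.364) and T = 337.0 (H_out = 5.087) on hF = 4.651 gives T ≈ 335.7 K, at which ψ = 0.15.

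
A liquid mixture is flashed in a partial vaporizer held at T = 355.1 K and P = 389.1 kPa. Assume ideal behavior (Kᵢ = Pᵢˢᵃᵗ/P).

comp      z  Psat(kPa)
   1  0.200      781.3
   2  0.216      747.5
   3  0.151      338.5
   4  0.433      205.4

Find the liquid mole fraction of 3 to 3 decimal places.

x_3 = 0.160

Raoult's law: Kᵢ = Pᵢˢᵃᵗ/P = Pᵢˢᵃᵗ/389.1.
  K_1 = 781.3/389.1 = 2.00797, K_2 = 747.5/389.1 = 1.92110, K_3 = 338.5/389.1 = 0.86996, K_4 = 205.4/389.1 = 0.52788
Newton–Raphson from β = 0.5:
  β = 0.500: g = -0.0183, g' = -0.344 → β = 0.447
Converged at β = 0.447.
Compositions from xᵢ = zᵢ/(1+β(Kᵢ−1)), yᵢ = Kᵢxᵢ:
  1: x = 0.138, y = 0.277
  2: x = 0.153, y = 0.294
  3: x = 0.160, y = 0.139
  4: x = 0.549, y = 0.290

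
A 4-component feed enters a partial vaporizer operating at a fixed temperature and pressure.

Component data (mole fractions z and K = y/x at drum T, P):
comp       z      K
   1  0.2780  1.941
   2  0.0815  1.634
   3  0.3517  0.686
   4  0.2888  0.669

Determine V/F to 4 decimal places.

Rachford–Rice: g(V/F) = Σ zᵢ(Kᵢ−1)/(1+V/F(Kᵢ−1)) = 0.
Check two-phase: ΣzᵢKᵢ = 1.1072 > 1 and Σzᵢ/Kᵢ = 1.1375 > 1, so g(0) = 0.1072 > 0 and g(1) = -0.1375 < 0.
Newton–Raphson from V/F = 0.62:
  V/F = 0.6200: g = -0.05510, g' = -0.2186 → V/F = 0.3679
  V/F = 0.3679: g = 0.00251, g' = -0.2427 → V/F = 0.3783
Converged at V/F = 0.3783.

V/F = 0.3783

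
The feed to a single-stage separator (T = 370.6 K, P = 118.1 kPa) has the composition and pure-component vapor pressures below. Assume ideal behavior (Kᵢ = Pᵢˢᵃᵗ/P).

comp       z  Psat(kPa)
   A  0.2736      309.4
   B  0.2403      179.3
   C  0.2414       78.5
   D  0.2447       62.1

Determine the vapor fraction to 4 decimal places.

ψ = 0.7543

Raoult's law: Kᵢ = Pᵢˢᵃᵗ/P = Pᵢˢᵃᵗ/118.1.
  K_A = 309.4/118.1 = 2.619814, K_B = 179.3/118.1 = 1.518205, K_C = 78.5/118.1 = 0.664691, K_D = 62.1/118.1 = 0.525826
Material balance + equilibrium reduce to Σ zᵢ(Kᵢ−1)/(1+ψ(Kᵢ−1)) = 0.
g(0) = ΣzᵢKᵢ − 1 = 0.3707 and g(1) = 1 − Σzᵢ/Kᵢ = -0.0913, so a root lies in (0, 1).
Newton–Raphson from ψ = 0.5:
  ψ = 0.5000: g = 0.09443, g' = -0.3936 → ψ = 0.7399
  ψ = 0.7399: g = 0.00519, g' = -0.3608 → ψ = 0.7543
Converged at ψ = 0.7543.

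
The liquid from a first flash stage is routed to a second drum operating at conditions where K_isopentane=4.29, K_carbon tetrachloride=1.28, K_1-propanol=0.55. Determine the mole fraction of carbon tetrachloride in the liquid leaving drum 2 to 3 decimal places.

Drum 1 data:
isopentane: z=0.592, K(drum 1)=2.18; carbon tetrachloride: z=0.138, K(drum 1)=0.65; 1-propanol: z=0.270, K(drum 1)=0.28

Drum 1:
Let ψ₁ = V/F and solve Σ zᵢ(Kᵢ−1)/(1+ψ₁(Kᵢ−1)) = 0.
Check two-phase: ΣzᵢKᵢ = 1.456 > 1 and Σzᵢ/Kᵢ = 1.448 > 1, so g(0) = 0.456 > 0 and g(1) = -0.448 < 0.
Newton–Raphson from ψ₁ = 0.44:
  ψ₁ = 0.440: g = 0.1182, g' = -0.681 → ψ₁ = 0.614
  ψ₁ = 0.614: g = -0.0046, g' = -0.754 → ψ₁ = 0.608
Converged at ψ₁ = 0.608.
Drum-1 compositions:
  isopentane: x = 0.345, y = 0.752
  carbon tetrachloride: x = 0.175, y = 0.114
  1-propanol: x = 0.480, y = 0.134
Drum-2 feed = drum-1 liquid: z₂ = (0.3448, 0.1753, 0.4799).
Drum 2:
Material balance + equilibrium reduce to Σ zᵢ(Kᵢ−1)/(1+ψ₂(Kᵢ−1)) = 0.
g(0) = ΣzᵢKᵢ − 1 = 0.968 and g(1) = 1 − Σzᵢ/Kᵢ = -0.090, so a root lies in (0, 1).
Newton iteration, ψ₂⁰ = 0.5:
  ψ₂ = 0.500: g = 0.1933, g' = -0.706 → ψ₂ = 0.774
  ψ₂ = 0.774: g = 0.0289, g' = -0.535 → ψ₂ = 0.828
Converged at ψ₂ = 0.828.
  isopentane: x = 0.093, y = 0.397
  carbon tetrachloride: x = 0.142, y = 0.182
  1-propanol: x = 0.765, y = 0.421

x_carbon tetrachloride (drum 2) = 0.142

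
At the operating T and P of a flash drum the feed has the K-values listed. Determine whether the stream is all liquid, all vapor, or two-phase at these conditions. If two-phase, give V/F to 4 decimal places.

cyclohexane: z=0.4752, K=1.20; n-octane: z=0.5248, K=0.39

ΣzᵢKᵢ = 0.7749; Σzᵢ/Kᵢ = 1.7416.
Since ΣzᵢKᵢ < 1 the mixture is below its bubble point — single liquid phase.

all liquid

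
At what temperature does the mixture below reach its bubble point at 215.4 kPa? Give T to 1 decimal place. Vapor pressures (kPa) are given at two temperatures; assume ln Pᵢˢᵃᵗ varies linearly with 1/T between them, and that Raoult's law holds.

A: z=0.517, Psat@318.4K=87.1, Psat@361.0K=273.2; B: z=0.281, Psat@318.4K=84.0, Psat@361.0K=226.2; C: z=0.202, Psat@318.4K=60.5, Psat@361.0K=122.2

T = 358.1 K

Bubble-point temperature: ΣzᵢPᵢˢᵃᵗ(T) = P. Interpolate ln Pᵢˢᵃᵗ = aᵢ + bᵢ/T.
  T = 318.4 K: ΣzᵢPᵢˢᵃᵗ = 80.86 kPa
  T = 361.0 K: ΣzᵢPᵢˢᵃᵗ = 229.49 kPa
  T = 339.7 K: ΣzᵢPᵢˢᵃᵗ = 140.37 kPa
  T = 350.4 K: ΣzᵢPᵢˢᵃᵗ = 180.94 kPa
  T = 355.7 K: ΣzᵢPᵢˢᵃᵗ = 204.11 kPa
  T = 358.4 K: ΣzᵢPᵢˢᵃᵗ = 216.75 kPa
Interpolating between 355.7 K and 358.4 K gives T ≈ 358.1 K.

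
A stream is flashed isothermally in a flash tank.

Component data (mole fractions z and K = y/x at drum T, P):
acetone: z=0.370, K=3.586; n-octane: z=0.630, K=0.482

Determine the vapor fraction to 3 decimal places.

ψ = 0.471

Let ψ = V/F and solve Σ zᵢ(Kᵢ−1)/(1+ψ(Kᵢ−1)) = 0.
Check two-phase: ΣzᵢKᵢ = 1.630 > 1 and Σzᵢ/Kᵢ = 1.410 > 1, so g(0) = 0.630 > 0 and g(1) = -0.410 < 0.
Binary case is linear: z₁(K₁−1)(1+ψ(K₂−1)) + z₂(K₂−1)(1+ψ(K₁−1)) = 0
⇒ ψ = [z₁(K₁−1)+z₂(K₂−1)] / [−(K₁−1)(K₂−1)] = 0.6305/1.3395 = 0.471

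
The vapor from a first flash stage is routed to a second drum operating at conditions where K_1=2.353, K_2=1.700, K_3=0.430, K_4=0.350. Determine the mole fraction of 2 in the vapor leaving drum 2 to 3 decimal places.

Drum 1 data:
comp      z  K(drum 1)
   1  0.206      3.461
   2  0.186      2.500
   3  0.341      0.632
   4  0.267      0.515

y_2 (drum 2) = 0.320

Drum 1:
Let ψ₁ = V/F and solve Σ zᵢ(Kᵢ−1)/(1+ψ₁(Kᵢ−1)) = 0.
Check two-phase: ΣzᵢKᵢ = 1.531 > 1 and Σzᵢ/Kᵢ = 1.192 > 1, so g(0) = 0.531 > 0 and g(1) = -0.192 < 0.
Newton iteration, ψ₁⁰ = 0.5:
  ψ₁ = 0.500: g = 0.0620, g' = -0.566 → ψ₁ = 0.609
  ψ₁ = 0.609: g = 0.0029, g' = -0.517 → ψ₁ = 0.615
Converged at ψ₁ = 0.615.
Drum-1 compositions:
  1: x = 0.082, y = 0.284
  2: x = 0.097, y = 0.242
  3: x = 0.441, y = 0.279
  4: x = 0.381, y = 0.196
Drum-2 feed = drum-1 vapor: z₂ = (0.2836, 0.2418, 0.2786, 0.1960).
Drum 2:
Material balance + equilibrium reduce to Σ zᵢ(Kᵢ−1)/(1+ψ₂(Kᵢ−1)) = 0.
Feasibility: ΣzᵢKᵢ = 1.267, Σzᵢ/Kᵢ = 1.471 — both > 1, two phases present.
Newton–Raphson from ψ₂ = 0.5:
  ψ₂ = 0.500: g = -0.0565, g' = -0.609 → ψ₂ = 0.407
  ψ₂ = 0.407: g = -0.0008, g' = -0.594 → ψ₂ = 0.406
Converged at ψ₂ = 0.406.
  1: x = 0.183, y = 0.431
  2: x = 0.188, y = 0.320
  3: x = 0.362, y = 0.156
  4: x = 0.266, y = 0.093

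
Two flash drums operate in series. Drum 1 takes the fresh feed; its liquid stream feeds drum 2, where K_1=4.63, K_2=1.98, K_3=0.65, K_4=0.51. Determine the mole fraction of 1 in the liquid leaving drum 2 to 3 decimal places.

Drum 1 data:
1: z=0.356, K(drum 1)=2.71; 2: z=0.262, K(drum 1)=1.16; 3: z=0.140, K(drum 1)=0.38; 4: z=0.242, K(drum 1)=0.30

x_1 (drum 2) = 0.058

Drum 1:
Rachford–Rice: g(ψ₁) = Σ zᵢ(Kᵢ−1)/(1+ψ₁(Kᵢ−1)) = 0.
g(0) = ΣzᵢKᵢ − 1 = 0.394 and g(1) = 1 − Σzᵢ/Kᵢ = -0.532, so a root lies in (0, 1).
Iterate (Newton) starting at ψ₁ = 0.31:
  ψ₁ = 0.310: g = 0.1140, g' = -0.727 → ψ₁ = 0.467
  ψ₁ = 0.467: g = 0.0037, g' = -0.696 → ψ₁ = 0.472
Converged at ψ₁ = 0.472.
Drum-1 compositions:
  1: x = 0.197, y = 0.534
  2: x = 0.244, y = 0.283
  3: x = 0.198, y = 0.075
  4: x = 0.361, y = 0.108
Drum-2 feed = drum-1 liquid: z₂ = (0.1970, 0.2436, 0.1980, 0.3615).
Drum 2:
Let ψ₂ = V/F and solve Σ zᵢ(Kᵢ−1)/(1+ψ₂(Kᵢ−1)) = 0.
g(0) = ΣzᵢKᵢ − 1 = 0.707 and g(1) = 1 − Σzᵢ/Kᵢ = -0.179, so a root lies in (0, 1).
Newton–Raphson from ψ₂ = 0.49:
  ψ₂ = 0.490: g = 0.1019, g' = -0.629 → ψ₂ = 0.652
  ψ₂ = 0.652: g = 0.0079, g' = -0.544 → ψ₂ = 0.667
Converged at ψ₂ = 0.667.
  1: x = 0.058, y = 0.267
  2: x = 0.147, y = 0.292
  3: x = 0.258, y = 0.168
  4: x = 0.537, y = 0.274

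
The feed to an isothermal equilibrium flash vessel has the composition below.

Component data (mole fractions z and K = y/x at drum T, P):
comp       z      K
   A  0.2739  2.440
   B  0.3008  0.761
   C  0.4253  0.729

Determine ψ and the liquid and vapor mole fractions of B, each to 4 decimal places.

ψ = 0.5578, x_B = 0.3471, y_B = 0.2641

Let ψ = V/F and solve Σ zᵢ(Kᵢ−1)/(1+ψ(Kᵢ−1)) = 0.
Check two-phase: ΣzᵢKᵢ = 1.2073 > 1 and Σzᵢ/Kᵢ = 1.0909 > 1, so g(0) = 0.2073 > 0 and g(1) = -0.0909 < 0.
Iterate (Newton) starting at ψ = 0.47:
  ψ = 0.4700: g = 0.02215, g' = -0.2648 → ψ = 0.5536
  ψ = 0.5536: g = 0.00100, g' = -0.2419 → ψ = 0.5578
Converged at ψ = 0.5578.
Compositions from xᵢ = zᵢ/(1+ψ(Kᵢ−1)), yᵢ = Kᵢxᵢ:
  A: x = 0.1519, y = 0.3706
  B: x = 0.3471, y = 0.2641
  C: x = 0.5010, y = 0.3653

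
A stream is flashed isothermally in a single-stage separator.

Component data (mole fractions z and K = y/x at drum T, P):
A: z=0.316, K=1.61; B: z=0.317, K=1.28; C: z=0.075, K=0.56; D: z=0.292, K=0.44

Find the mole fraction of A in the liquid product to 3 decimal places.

Iterate (Newton) starting at ψ = 0.52:
  ψ = 0.520: g = -0.0497, g' = -0.293 → ψ = 0.351
  ψ = 0.351: g = -0.0029, g' = -0.262 → ψ = 0.340
Converged at ψ = 0.340.
Compositions from xᵢ = zᵢ/(1+ψ(Kᵢ−1)), yᵢ = Kᵢxᵢ:
  A: x = 0.262, y = 0.421
  B: x = 0.289, y = 0.371
  C: x = 0.088, y = 0.049
  D: x = 0.361, y = 0.159

x_A = 0.262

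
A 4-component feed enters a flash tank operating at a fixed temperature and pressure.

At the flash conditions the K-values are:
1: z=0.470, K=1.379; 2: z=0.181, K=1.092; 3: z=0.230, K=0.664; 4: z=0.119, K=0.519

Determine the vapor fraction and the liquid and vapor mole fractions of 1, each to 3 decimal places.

ψ = 0.481, x_1 = 0.398, y_1 = 0.548

Rachford–Rice: g(ψ) = Σ zᵢ(Kᵢ−1)/(1+ψ(Kᵢ−1)) = 0.
Feasibility: ΣzᵢKᵢ = 1.060, Σzᵢ/Kᵢ = 1.082 — both > 1, two phases present.
Newton iteration, ψ⁰ = 0.5:
  ψ = 0.500: g = -0.0026, g' = -0.134 → ψ = 0.481
Converged at ψ = 0.481.
Compositions from xᵢ = zᵢ/(1+ψ(Kᵢ−1)), yᵢ = Kᵢxᵢ:
  1: x = 0.398, y = 0.548
  2: x = 0.173, y = 0.189
  3: x = 0.274, y = 0.182
  4: x = 0.155, y = 0.080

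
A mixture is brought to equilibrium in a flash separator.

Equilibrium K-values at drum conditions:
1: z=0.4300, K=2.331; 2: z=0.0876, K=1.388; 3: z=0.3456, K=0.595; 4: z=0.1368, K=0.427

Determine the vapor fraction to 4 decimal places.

ψ = 0.6928

Material balance + equilibrium reduce to Σ zᵢ(Kᵢ−1)/(1+ψ(Kᵢ−1)) = 0.
Feasibility: ΣzᵢKᵢ = 1.3880, Σzᵢ/Kᵢ = 1.1488 — both > 1, two phases present.
Newton–Raphson from ψ = 0.5:
  ψ = 0.5000: g = 0.08673, g' = -0.4612 → ψ = 0.6881
  ψ = 0.6881: g = 0.00213, g' = -0.4471 → ψ = 0.6928
Converged at ψ = 0.6928.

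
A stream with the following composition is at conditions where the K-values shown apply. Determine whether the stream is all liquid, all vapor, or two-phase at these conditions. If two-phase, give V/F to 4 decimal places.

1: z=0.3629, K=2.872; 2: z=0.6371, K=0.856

all vapor

ΣzᵢKᵢ = 1.5876; Σzᵢ/Kᵢ = 0.8706.
Since Σzᵢ/Kᵢ < 1 the mixture is above its dew point — single vapor phase.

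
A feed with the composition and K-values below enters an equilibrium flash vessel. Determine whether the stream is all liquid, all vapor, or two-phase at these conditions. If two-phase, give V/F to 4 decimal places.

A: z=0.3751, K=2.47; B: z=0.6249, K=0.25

two-phase, V/F = 0.0750

ΣzᵢKᵢ = 1.0827; Σzᵢ/Kᵢ = 2.6515.
Both exceed 1, so a two-phase solution exists.
Iterate (Newton) starting at ψ = 0.65:
  ψ = 0.6500: g = -0.63252, g' = -1.5502 → ψ = 0.2420
  ψ = 0.2420: g = -0.16588, g' = -0.9657 → ψ = 0.0702
  ψ = 0.0702: g = 0.00508, g' = -1.0577 → ψ = 0.0750
Converged at ψ = 0.0750.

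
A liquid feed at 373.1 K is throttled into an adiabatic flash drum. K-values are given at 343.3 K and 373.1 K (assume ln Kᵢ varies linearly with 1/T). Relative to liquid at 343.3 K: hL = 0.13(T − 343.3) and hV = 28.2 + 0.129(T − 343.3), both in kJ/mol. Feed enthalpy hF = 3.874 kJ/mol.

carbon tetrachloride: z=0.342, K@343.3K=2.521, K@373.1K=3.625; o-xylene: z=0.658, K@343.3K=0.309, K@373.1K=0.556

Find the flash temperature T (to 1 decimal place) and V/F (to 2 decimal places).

T = 347.3 K, V/F = 0.12

Adiabatic flash: solve Rachford–Rice at each trial T, then check hF = ψ·hV(T) + (1−ψ)·hL(T).
  T = 343.3 K: K = (2.521, 0.309), RR gives ψ = 0.062, H_out = 1.758 kJ/mol
  T = 373.1 K: K = (3.625, 0.556), RR gives ψ = 0.520, H_out = 18.511 kJ/mol
  T = 358.2 K: K = (3.046, 0.420), RR gives ψ = 0.268, H_out = 9.480 kJ/mol
  T = 350.8 K: K = (2.778, 0.362), RR gives ψ = 0.166, H_out = 5.647 kJ/mol
  T = 347.1 K: K = (2.650, 0.335), RR gives ψ = 0.115, H_out = 3.746 kJ/mol
  T = 349.0 K: K = (2.715, 0.348), RR gives ψ = 0.141, H_out = 4.725 kJ/mol
Linear interpolation between T = 347.1 (H_out = 3.746) and T = 349.0 (H_out = 4.725) on hF = 3.874 gives T ≈ 347.3 K, at which ψ = 0.12.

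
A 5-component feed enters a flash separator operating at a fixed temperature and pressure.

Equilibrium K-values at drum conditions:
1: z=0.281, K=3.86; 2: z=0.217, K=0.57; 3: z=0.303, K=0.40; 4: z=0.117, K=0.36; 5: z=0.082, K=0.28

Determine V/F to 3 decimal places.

V/F = 0.240

Newton–Raphson from V/F = 0.5:
  V/F = 0.500: g = -0.2502, g' = -0.884 → V/F = 0.217
  V/F = 0.217: g = 0.0270, g' = -1.192 → V/F = 0.240
Converged at V/F = 0.240.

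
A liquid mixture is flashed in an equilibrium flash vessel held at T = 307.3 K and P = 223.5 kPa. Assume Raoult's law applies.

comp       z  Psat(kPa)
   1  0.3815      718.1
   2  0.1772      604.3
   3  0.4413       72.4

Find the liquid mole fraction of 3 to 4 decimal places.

x_3 = 0.7507

Raoult's law: Kᵢ = Pᵢˢᵃᵗ/P = Pᵢˢᵃᵗ/223.5.
  K_1 = 718.1/223.5 = 3.212975, K_2 = 604.3/223.5 = 2.703803, K_3 = 72.4/223.5 = 0.323937
Material balance + equilibrium reduce to Σ zᵢ(Kᵢ−1)/(1+V/F(Kᵢ−1)) = 0.
g(0) = ΣzᵢKᵢ − 1 = 0.8478 and g(1) = 1 − Σzᵢ/Kᵢ = -0.5466, so a root lies in (0, 1).
Iterate (Newton) starting at V/F = 0.5:
  V/F = 0.5000: g = 0.11312, g' = -1.0313 → V/F = 0.6097
  V/F = 0.6097: g = -0.00009, g' = -1.0460 → V/F = 0.6096
Converged at V/F = 0.6096.
Compositions from xᵢ = zᵢ/(1+V/F(Kᵢ−1)), yᵢ = Kᵢxᵢ:
  1: x = 0.1624, y = 0.5218
  2: x = 0.0869, y = 0.2350
  3: x = 0.7507, y = 0.2432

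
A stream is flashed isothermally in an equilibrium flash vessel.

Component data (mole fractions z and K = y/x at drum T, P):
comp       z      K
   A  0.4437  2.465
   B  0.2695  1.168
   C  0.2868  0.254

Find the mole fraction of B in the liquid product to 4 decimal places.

Material balance + equilibrium reduce to Σ zᵢ(Kᵢ−1)/(1+V/F(Kᵢ−1)) = 0.
Feasibility: ΣzᵢKᵢ = 1.4813, Σzᵢ/Kᵢ = 1.5399 — both > 1, two phases present.
Newton–Raphson from V/F = 0.5:
  V/F = 0.5000: g = 0.07573, g' = -0.7297 → V/F = 0.6038
  V/F = 0.6038: g = -0.00327, g' = -0.8028 → V/F = 0.5997
Converged at V/F = 0.5997.
Compositions from xᵢ = zᵢ/(1+V/F(Kᵢ−1)), yᵢ = Kᵢxᵢ:
  A: x = 0.2362, y = 0.5822
  B: x = 0.2448, y = 0.2860
  C: x = 0.5190, y = 0.1318

x_B = 0.2448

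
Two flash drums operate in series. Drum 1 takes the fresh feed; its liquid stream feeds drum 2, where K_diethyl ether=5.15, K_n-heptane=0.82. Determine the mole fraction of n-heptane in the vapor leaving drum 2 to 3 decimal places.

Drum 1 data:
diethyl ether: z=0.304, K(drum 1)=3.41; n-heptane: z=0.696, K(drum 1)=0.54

Drum 1:
Let ψ₁ = V/F and solve Σ zᵢ(Kᵢ−1)/(1+ψ₁(Kᵢ−1)) = 0.
Feasibility: ΣzᵢKᵢ = 1.412, Σzᵢ/Kᵢ = 1.378 — both > 1, two phases present.
Binary case is linear: z₁(K₁−1)(1+ψ₁(K₂−1)) + z₂(K₂−1)(1+ψ₁(K₁−1)) = 0
⇒ ψ₁ = [z₁(K₁−1)+z₂(K₂−1)] / [−(K₁−1)(K₂−1)] = 0.4125/1.1086 = 0.372
Drum-1 compositions:
  diethyl ether: x = 0.160, y = 0.547
  n-heptane: x = 0.840, y = 0.453
Drum-2 feed = drum-1 liquid: z₂ = (0.1603, 0.8397).
Drum 2:
Material balance + equilibrium reduce to Σ zᵢ(Kᵢ−1)/(1+ψ₂(Kᵢ−1)) = 0.
Check two-phase: ΣzᵢKᵢ = 1.514 > 1 and Σzᵢ/Kᵢ = 1.055 > 1, so g(0) = 0.514 > 0 and g(1) = -0.055 < 0.
Binary case is linear: z₁(K₁−1)(1+ψ₂(K₂−1)) + z₂(K₂−1)(1+ψ₂(K₁−1)) = 0
⇒ ψ₂ = [z₁(K₁−1)+z₂(K₂−1)] / [−(K₁−1)(K₂−1)] = 0.5140/0.7470 = 0.688
  diethyl ether: x = 0.042, y = 0.214
  n-heptane: x = 0.958, y = 0.786

y_n-heptane (drum 2) = 0.786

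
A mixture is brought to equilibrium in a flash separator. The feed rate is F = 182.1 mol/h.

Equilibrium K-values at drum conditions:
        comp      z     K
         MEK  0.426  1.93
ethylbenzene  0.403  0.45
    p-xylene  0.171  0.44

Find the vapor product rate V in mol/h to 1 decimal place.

V = 27.9 mol/h

Material balance + equilibrium reduce to Σ zᵢ(Kᵢ−1)/(1+ψ(Kᵢ−1)) = 0.
g(0) = ΣzᵢKᵢ − 1 = 0.079 and g(1) = 1 − Σzᵢ/Kᵢ = -0.505, so a root lies in (0, 1).
Newton–Raphson from ψ = 0.5:
  ψ = 0.500: g = -0.1683, g' = -0.507 → ψ = 0.168
  ψ = 0.168: g = -0.0073, g' = -0.489 → ψ = 0.153
Converged at ψ = 0.153.
Then V = ψ·F = 0.1532·182.1 = 27.9 mol/h and L = F − V = 154.2 mol/h.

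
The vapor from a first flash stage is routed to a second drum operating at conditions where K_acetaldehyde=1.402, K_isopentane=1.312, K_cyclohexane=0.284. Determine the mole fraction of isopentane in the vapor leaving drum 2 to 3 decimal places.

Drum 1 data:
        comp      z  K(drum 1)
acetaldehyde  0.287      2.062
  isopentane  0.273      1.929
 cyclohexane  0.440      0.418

Drum 1:
Let ψ₁ = V/F and solve Σ zᵢ(Kᵢ−1)/(1+ψ₁(Kᵢ−1)) = 0.
Feasibility: ΣzᵢKᵢ = 1.302, Σzᵢ/Kᵢ = 1.333 — both > 1, two phases present.
Newton iteration, ψ₁⁰ = 0.31:
  ψ₁ = 0.310: g = 0.1138, g' = -0.547 → ψ₁ = 0.518
  ψ₁ = 0.518: g = 0.0013, g' = -0.548 → ψ₁ = 0.520
Converged at ψ₁ = 0.520.
Drum-1 compositions:
  acetaldehyde: x = 0.185, y = 0.381
  isopentane: x = 0.184, y = 0.355
  cyclohexane: x = 0.631, y = 0.264
Drum-2 feed = drum-1 vapor: z₂ = (0.3812, 0.3550, 0.2638).
Drum 2:
Let ψ₂ = V/F and solve Σ zᵢ(Kᵢ−1)/(1+ψ₂(Kᵢ−1)) = 0.
Feasibility: ΣzᵢKᵢ = 1.075, Σzᵢ/Kᵢ = 1.471 — both > 1, two phases present.
Newton–Raphson from ψ₂ = 0.45:
  ψ₂ = 0.450: g = -0.0518, g' = -0.365 → ψ₂ = 0.308
  ψ₂ = 0.308: g = -0.0050, g' = -0.300 → ψ₂ = 0.292
  ψ₂ = 0.292: g = -0.0000, g' = -0.294 → ψ₂ = 0.291
Converged at ψ₂ = 0.291.
  acetaldehyde: x = 0.341, y = 0.478
  isopentane: x = 0.325, y = 0.427
  cyclohexane: x = 0.333, y = 0.095

y_isopentane (drum 2) = 0.427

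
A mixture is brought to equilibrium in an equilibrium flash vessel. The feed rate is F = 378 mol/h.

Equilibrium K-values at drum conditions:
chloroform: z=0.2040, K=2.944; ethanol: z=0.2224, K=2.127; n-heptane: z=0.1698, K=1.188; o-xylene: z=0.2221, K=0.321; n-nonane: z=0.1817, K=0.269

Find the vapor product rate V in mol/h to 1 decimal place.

V = 166.3 mol/h

Rachford–Rice: g(ψ) = Σ zᵢ(Kᵢ−1)/(1+ψ(Kᵢ−1)) = 0.
Check two-phase: ΣzᵢKᵢ = 1.3955 > 1 and Σzᵢ/Kᵢ = 1.6841 > 1, so g(0) = 0.3955 > 0 and g(1) = -0.6841 < 0.
Newton–Raphson from ψ = 0.5:
  ψ = 0.5000: g = -0.04706, g' = -0.7947 → ψ = 0.4408
  ψ = 0.4408: g = -0.00067, g' = -0.7747 → ψ = 0.4399
Converged at ψ = 0.4399.
Then V = ψ·F = 0.4399·378 = 166.3 mol/h and L = F − V = 211.7 mol/h.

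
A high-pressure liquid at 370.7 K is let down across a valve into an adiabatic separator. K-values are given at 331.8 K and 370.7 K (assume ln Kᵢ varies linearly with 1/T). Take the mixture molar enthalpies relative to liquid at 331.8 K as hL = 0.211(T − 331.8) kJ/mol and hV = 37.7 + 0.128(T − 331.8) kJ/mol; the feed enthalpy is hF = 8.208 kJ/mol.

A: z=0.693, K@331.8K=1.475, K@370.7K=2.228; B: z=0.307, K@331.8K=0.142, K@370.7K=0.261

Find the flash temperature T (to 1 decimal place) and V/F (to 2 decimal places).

Adiabatic flash: solve Rachford–Rice at each trial T, then check hF = ψ·hV(T) + (1−ψ)·hL(T).
  T = 331.8 K: K = (1.475, 0.142), RR gives ψ = 0.161, H_out = 6.084 kJ/mol
  T = 370.7 K: K = (2.228, 0.261), RR gives ψ = 0.688, H_out = 31.916 kJ/mol
  T = 351.2 K: K = (1.833, 0.196), RR gives ψ = 0.493, H_out = 21.880 kJ/mol
  T = 341.5 K: K = (1.649, 0.167), RR gives ψ = 0.359, H_out = 15.310 kJ/mol
  T = 336.6 K: K = (1.560, 0.154), RR gives ψ = 0.271, H_out = 11.129 kJ/mol
  T = 334.2 K: K = (1.517, 0.148), RR gives ψ = 0.220, H_out = 8.752 kJ/mol
Linear interpolation between T = 331.8 (H_out = 6.084) and T = 334.2 (H_out = 8.752) on hF = 8.208 gives T ≈ 333.7 K, at which ψ = 0.21.

T = 333.7 K, V/F = 0.21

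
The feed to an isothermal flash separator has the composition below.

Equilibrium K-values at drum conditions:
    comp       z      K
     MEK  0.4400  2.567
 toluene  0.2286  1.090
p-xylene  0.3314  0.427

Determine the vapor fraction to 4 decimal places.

ψ = 0.7557

Newton–Raphson from ψ = 0.5:
  ψ = 0.5000: g = 0.14013, g' = -0.5551 → ψ = 0.7525
  ψ = 0.7525: g = 0.00185, g' = -0.5654 → ψ = 0.7557
Converged at ψ = 0.7557.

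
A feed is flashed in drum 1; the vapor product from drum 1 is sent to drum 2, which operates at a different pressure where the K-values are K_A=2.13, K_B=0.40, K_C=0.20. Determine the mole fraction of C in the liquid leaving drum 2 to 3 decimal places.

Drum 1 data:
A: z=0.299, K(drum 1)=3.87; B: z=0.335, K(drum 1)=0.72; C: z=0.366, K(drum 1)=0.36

Drum 1:
Material balance + equilibrium reduce to Σ zᵢ(Kᵢ−1)/(1+ψ₁(Kᵢ−1)) = 0.
g(0) = ΣzᵢKᵢ − 1 = 0.530 and g(1) = 1 − Σzᵢ/Kᵢ = -0.559, so a root lies in (0, 1).
Newton–Raphson from ψ₁ = 0.5:
  ψ₁ = 0.500: g = -0.1011, g' = -0.775 → ψ₁ = 0.370
  ψ₁ = 0.370: g = 0.0050, g' = -0.870 → ψ₁ = 0.375
Converged at ψ₁ = 0.375.
Drum-1 compositions:
  A: x = 0.144, y = 0.557
  B: x = 0.374, y = 0.270
  C: x = 0.482, y = 0.173
Drum-2 feed = drum-1 vapor: z₂ = (0.5571, 0.2695, 0.1734).
Drum 2:
Rachford–Rice: g(ψ₂) = Σ zᵢ(Kᵢ−1)/(1+ψ₂(Kᵢ−1)) = 0.
Check two-phase: ΣzᵢKᵢ = 1.329 > 1 and Σzᵢ/Kᵢ = 1.802 > 1, so g(0) = 0.329 > 0 and g(1) = -0.802 < 0.
Iterate (Newton) starting at ψ₂ = 0.42:
  ψ₂ = 0.420: g = 0.0017, g' = -0.752 → ψ₂ = 0.422
Converged at ψ₂ = 0.422.
  A: x = 0.377, y = 0.803
  B: x = 0.361, y = 0.144
  C: x = 0.262, y = 0.052

x_C (drum 2) = 0.262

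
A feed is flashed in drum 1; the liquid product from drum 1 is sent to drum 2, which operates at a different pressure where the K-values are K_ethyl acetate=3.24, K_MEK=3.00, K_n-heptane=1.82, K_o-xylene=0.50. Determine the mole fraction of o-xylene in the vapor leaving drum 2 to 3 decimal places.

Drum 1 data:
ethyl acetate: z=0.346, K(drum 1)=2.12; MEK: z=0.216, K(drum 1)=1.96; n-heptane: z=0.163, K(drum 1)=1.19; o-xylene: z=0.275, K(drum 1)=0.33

Drum 1:
Let ψ₁ = V/F and solve Σ zᵢ(Kᵢ−1)/(1+ψ₁(Kᵢ−1)) = 0.
g(0) = ΣzᵢKᵢ − 1 = 0.442 and g(1) = 1 − Σzᵢ/Kᵢ = -0.244, so a root lies in (0, 1).
Newton–Raphson from ψ₁ = 0.62:
  ψ₁ = 0.620: g = 0.0712, g' = -0.595 → ψ₁ = 0.740
  ψ₁ = 0.740: g = -0.0049, g' = -0.688 → ψ₁ = 0.733
  ψ₁ = 0.733: g = -0.0000, g' = -0.680 → ψ₁ = 0.732
Converged at ψ₁ = 0.732.
Drum-1 compositions:
  ethyl acetate: x = 0.190, y = 0.403
  MEK: x = 0.127, y = 0.249
  n-heptane: x = 0.143, y = 0.170
  o-xylene: x = 0.540, y = 0.178
Drum-2 feed = drum-1 liquid: z₂ = (0.1901, 0.1268, 0.1431, 0.5400).
Drum 2:
Let ψ₂ = V/F and solve Σ zᵢ(Kᵢ−1)/(1+ψ₂(Kᵢ−1)) = 0.
g(0) = ΣzᵢKᵢ − 1 = 0.527 and g(1) = 1 − Σzᵢ/Kᵢ = -0.260, so a root lies in (0, 1).
Newton iteration, ψ₂⁰ = 0.31:
  ψ₂ = 0.310: g = 0.1819, g' = -0.776 → ψ₂ = 0.544
  ψ₂ = 0.544: g = 0.0234, g' = -0.611 → ψ₂ = 0.583
Converged at ψ₂ = 0.583.
  ethyl acetate: x = 0.082, y = 0.267
  MEK: x = 0.059, y = 0.176
  n-heptane: x = 0.097, y = 0.176
  o-xylene: x = 0.762, y = 0.381

y_o-xylene (drum 2) = 0.381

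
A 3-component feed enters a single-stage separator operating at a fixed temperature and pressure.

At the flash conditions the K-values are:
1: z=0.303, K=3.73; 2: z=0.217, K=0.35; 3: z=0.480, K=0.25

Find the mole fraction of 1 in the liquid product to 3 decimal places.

x_1 = 0.209

Let β = V/F and solve Σ zᵢ(Kᵢ−1)/(1+β(Kᵢ−1)) = 0.
g(0) = ΣzᵢKᵢ − 1 = 0.326 and g(1) = 1 − Σzᵢ/Kᵢ = -1.621, so a root lies in (0, 1).
Newton–Raphson from β = 0.5:
  β = 0.500: g = -0.4352, g' = -1.296 → β = 0.164
  β = 0.164: g = 0.0026, g' = -1.543 → β = 0.166
Converged at β = 0.166.
Compositions from xᵢ = zᵢ/(1+β(Kᵢ−1)), yᵢ = Kᵢxᵢ:
  1: x = 0.209, y = 0.778
  2: x = 0.243, y = 0.085
  3: x = 0.548, y = 0.137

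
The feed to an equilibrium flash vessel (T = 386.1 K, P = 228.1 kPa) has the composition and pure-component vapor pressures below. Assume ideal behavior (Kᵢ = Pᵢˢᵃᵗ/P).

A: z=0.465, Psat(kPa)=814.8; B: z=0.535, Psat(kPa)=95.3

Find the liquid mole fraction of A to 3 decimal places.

x_A = 0.185

Raoult's law: Kᵢ = Pᵢˢᵃᵗ/P = Pᵢˢᵃᵗ/228.1.
  K_A = 814.8/228.1 = 3.57212, K_B = 95.3/228.1 = 0.41780
Material balance + equilibrium reduce to Σ zᵢ(Kᵢ−1)/(1+ψ(Kᵢ−1)) = 0.
Feasibility: ΣzᵢKᵢ = 1.885, Σzᵢ/Kᵢ = 1.411 — both > 1, two phases present.
Binary case is linear: z₁(K₁−1)(1+ψ(K₂−1)) + z₂(K₂−1)(1+ψ(K₁−1)) = 0
⇒ ψ = [z₁(K₁−1)+z₂(K₂−1)] / [−(K₁−1)(K₂−1)] = 0.8846/1.4975 = 0.591
Compositions from xᵢ = zᵢ/(1+ψ(Kᵢ−1)), yᵢ = Kᵢxᵢ:
  A: x = 0.185, y = 0.659
  B: x = 0.815, y = 0.341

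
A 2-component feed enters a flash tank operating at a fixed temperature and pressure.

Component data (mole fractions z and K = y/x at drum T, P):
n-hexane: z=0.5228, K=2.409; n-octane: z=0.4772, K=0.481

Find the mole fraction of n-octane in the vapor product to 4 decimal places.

y_n-octane = 0.3515

Rachford–Rice: g(β) = Σ zᵢ(Kᵢ−1)/(1+β(Kᵢ−1)) = 0.
g(0) = ΣzᵢKᵢ − 1 = 0.4890 and g(1) = 1 − Σzᵢ/Kᵢ = -0.2091, so a root lies in (0, 1).
Newton iteration, β⁰ = 0.5:
  β = 0.5000: g = 0.09771, g' = -0.5917 → β = 0.6651
  β = 0.6651: g = 0.00202, g' = -0.5764 → β = 0.6686
Converged at β = 0.6686.
Compositions from xᵢ = zᵢ/(1+β(Kᵢ−1)), yᵢ = Kᵢxᵢ:
  n-hexane: x = 0.2692, y = 0.6485
  n-octane: x = 0.7308, y = 0.3515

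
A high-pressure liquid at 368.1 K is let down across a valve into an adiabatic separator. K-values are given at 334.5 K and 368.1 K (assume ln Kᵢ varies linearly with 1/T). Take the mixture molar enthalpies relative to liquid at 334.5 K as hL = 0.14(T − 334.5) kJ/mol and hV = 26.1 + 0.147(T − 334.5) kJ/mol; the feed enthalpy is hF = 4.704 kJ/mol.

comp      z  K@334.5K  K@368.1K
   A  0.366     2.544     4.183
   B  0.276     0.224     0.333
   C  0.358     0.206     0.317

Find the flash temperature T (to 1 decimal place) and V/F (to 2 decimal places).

T = 342.0 K, V/F = 0.14

Adiabatic flash: solve Rachford–Rice at each trial T, then check hF = ψ·hV(T) + (1−ψ)·hL(T).
  T = 334.5 K: K = (2.544, 0.224, 0.206), RR gives ψ = 0.055, H_out = 1.434 kJ/mol
  T = 368.1 K: K = (4.183, 0.333, 0.317), RR gives ψ = 0.342, H_out = 13.716 kJ/mol
  T = 351.3 K: K = (3.301, 0.276, 0.258), RR gives ψ = 0.223, H_out = 8.198 kJ/mol
  T = 342.9 K: K = (2.907, 0.249, 0.231), RR gives ψ = 0.149, H_out = 5.062 kJ/mol
  T = 338.7 K: K = (2.722, 0.236, 0.218), RR gives ψ = 0.105, H_out = 3.326 kJ/mol
  T = 340.8 K: K = (2.814, 0.243, 0.225), RR gives ψ = 0.127, H_out = 4.211 kJ/mol
Linear interpolation between T = 340.8 (H_out = 4.211) and T = 342.9 (H_out = 5.062) on hF = 4.704 gives T ≈ 342.0 K, at which ψ = 0.14.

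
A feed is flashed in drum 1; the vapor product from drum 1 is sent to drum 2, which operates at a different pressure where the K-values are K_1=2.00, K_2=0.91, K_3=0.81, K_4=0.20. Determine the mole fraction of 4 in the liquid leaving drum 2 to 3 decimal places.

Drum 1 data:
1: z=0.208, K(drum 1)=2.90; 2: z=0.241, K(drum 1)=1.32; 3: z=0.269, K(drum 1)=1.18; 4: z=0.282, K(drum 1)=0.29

x_4 (drum 2) = 0.178

Drum 1:
Rachford–Rice: g(ψ₁) = Σ zᵢ(Kᵢ−1)/(1+ψ₁(Kᵢ−1)) = 0.
g(0) = ΣzᵢKᵢ − 1 = 0.321 and g(1) = 1 − Σzᵢ/Kᵢ = -0.455, so a root lies in (0, 1).
Newton iteration, ψ₁⁰ = 0.67:
  ψ₁ = 0.670: g = -0.1013, g' = -0.686 → ψ₁ = 0.522
  ψ₁ = 0.522: g = -0.0096, g' = -0.574 → ψ₁ = 0.506
Converged at ψ₁ = 0.506.
Drum-1 compositions:
  1: x = 0.106, y = 0.308
  2: x = 0.207, y = 0.274
  3: x = 0.247, y = 0.291
  4: x = 0.440, y = 0.128
Drum-2 feed = drum-1 vapor: z₂ = (0.3077, 0.2738, 0.2909, 0.1276).
Drum 2:
Rachford–Rice: g(ψ₂) = Σ zᵢ(Kᵢ−1)/(1+ψ₂(Kᵢ−1)) = 0.
Check two-phase: ΣzᵢKᵢ = 1.126 > 1 and Σzᵢ/Kᵢ = 1.452 > 1, so g(0) = 0.126 > 0 and g(1) = -0.452 < 0.
Newton iteration, ψ₂⁰ = 0.51:
  ψ₂ = 0.510: g = -0.0557, g' = -0.383 → ψ₂ = 0.365
  ψ₂ = 0.365: g = -0.0035, g' = -0.342 → ψ₂ = 0.354
Converged at ψ₂ = 0.354.
  1: x = 0.227, y = 0.454
  2: x = 0.283, y = 0.257
  3: x = 0.312, y = 0.253
  4: x = 0.178, y = 0.036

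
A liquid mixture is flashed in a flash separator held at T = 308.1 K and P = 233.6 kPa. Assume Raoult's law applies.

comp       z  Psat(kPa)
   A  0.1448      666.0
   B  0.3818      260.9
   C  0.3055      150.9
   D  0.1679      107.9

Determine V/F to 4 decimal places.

V/F = 0.2603

Raoult's law: Kᵢ = Pᵢˢᵃᵗ/P = Pᵢˢᵃᵗ/233.6.
  K_A = 666.0/233.6 = 2.851027, K_B = 260.9/233.6 = 1.116866, K_C = 150.9/233.6 = 0.645976, K_D = 107.9/233.6 = 0.461901
Rachford–Rice: g(V/F) = Σ zᵢ(Kᵢ−1)/(1+V/F(Kᵢ−1)) = 0.
Check two-phase: ΣzᵢKᵢ = 1.1141 > 1 and Σzᵢ/Kᵢ = 1.2291 > 1, so g(0) = 0.1141 > 0 and g(1) = -0.2291 < 0.
Newton iteration, V/F⁰ = 0.61:
  V/F = 0.6100: g = -0.10490, g' = -0.2840 → V/F = 0.2406
  V/F = 0.2406: g = 0.00682, g' = -0.3523 → V/F = 0.2600
  V/F = 0.2600: g = 0.00009, g' = -0.3432 → V/F = 0.2603
Converged at V/F = 0.2603.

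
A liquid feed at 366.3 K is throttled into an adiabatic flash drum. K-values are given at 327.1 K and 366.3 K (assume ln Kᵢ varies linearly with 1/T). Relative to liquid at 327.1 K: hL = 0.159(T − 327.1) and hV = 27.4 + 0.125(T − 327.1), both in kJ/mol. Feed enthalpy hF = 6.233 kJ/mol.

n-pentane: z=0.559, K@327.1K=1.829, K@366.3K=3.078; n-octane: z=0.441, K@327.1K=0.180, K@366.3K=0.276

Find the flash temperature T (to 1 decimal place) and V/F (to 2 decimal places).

T = 330.4 K, V/F = 0.21

Adiabatic flash: solve Rachford–Rice at each trial T, then check hF = ψ·hV(T) + (1−ψ)·hL(T).
  T = 327.1 K: K = (1.829, 0.180), RR gives ψ = 0.150, H_out = 4.103 kJ/mol
  T = 366.3 K: K = (3.078, 0.276), RR gives ψ = 0.560, H_out = 20.827 kJ/mol
  T = 346.7 K: K = (2.408, 0.226), RR gives ψ = 0.409, H_out = 14.040 kJ/mol
  T = 336.9 K: K = (2.107, 0.202), RR gives ψ = 0.302, H_out = 9.740 kJ/mol
  T = 332.0 K: K = (1.965, 0.191), RR gives ψ = 0.234, H_out = 7.151 kJ/mol
  T = 329.6 K: K = (1.898, 0.186), RR gives ψ = 0.195, H_out = 5.727 kJ/mol
  T = 330.8 K: K = (1.931, 0.188), RR gives ψ = 0.215, H_out = 6.454 kJ/mol
Linear interpolation between T = 329.6 (H_out = 5.727) and T = 330.8 (H_out = 6.454) on hF = 6.233 gives T ≈ 330.4 K, at which ψ = 0.21.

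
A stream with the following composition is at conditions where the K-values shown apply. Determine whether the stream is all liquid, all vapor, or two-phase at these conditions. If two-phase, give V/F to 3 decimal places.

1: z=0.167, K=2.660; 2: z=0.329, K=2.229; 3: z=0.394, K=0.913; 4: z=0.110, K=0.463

ΣzᵢKᵢ = 1.588; Σzᵢ/Kᵢ = 0.880.
Since Σzᵢ/Kᵢ < 1 the mixture is above its dew point — single vapor phase.

all vapor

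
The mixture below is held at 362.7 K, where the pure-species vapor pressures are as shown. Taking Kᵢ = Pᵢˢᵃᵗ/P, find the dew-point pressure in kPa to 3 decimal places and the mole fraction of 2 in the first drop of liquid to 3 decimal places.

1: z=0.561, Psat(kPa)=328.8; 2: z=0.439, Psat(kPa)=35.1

At the dew point ψ → 1, so Σzᵢ/Kᵢ = 1 with Kᵢ = Pᵢˢᵃᵗ/P ⇒ 1/P = Σzᵢ/Pᵢˢᵃᵗ.
1/P = 0.561/328.8 + 0.439/35.1 = 0.014213 ⇒ P = 70.357 kPa
xᵢ = zᵢP/Pᵢˢᵃᵗ ⇒ x_2 = 0.439·70.357/35.1 = 0.880

Pdew = 70.357 kPa, x_2 = 0.880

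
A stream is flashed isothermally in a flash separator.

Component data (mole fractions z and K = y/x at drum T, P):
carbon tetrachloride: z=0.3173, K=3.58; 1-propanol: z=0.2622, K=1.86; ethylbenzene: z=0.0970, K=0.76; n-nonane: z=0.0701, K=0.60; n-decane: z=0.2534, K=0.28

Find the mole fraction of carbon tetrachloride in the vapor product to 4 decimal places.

Rachford–Rice: g(V/F) = Σ zᵢ(Kᵢ−1)/(1+V/F(Kᵢ−1)) = 0.
g(0) = ΣzᵢKᵢ − 1 = 0.8104 and g(1) = 1 − Σzᵢ/Kᵢ = -0.3791, so a root lies in (0, 1).
Newton–Raphson from V/F = 0.49:
  V/F = 0.4900: g = 0.17703, g' = -0.8461 → V/F = 0.6992
  V/F = 0.6992: g = -0.00157, g' = -0.9067 → V/F = 0.6975
Converged at V/F = 0.6975.
Compositions from xᵢ = zᵢ/(1+V/F(Kᵢ−1)), yᵢ = Kᵢxᵢ:
  carbon tetrachloride: x = 0.1133, y = 0.4058
  1-propanol: x = 0.1639, y = 0.3048
  ethylbenzene: x = 0.1165, y = 0.0885
  n-nonane: x = 0.0972, y = 0.0583
  n-decane: x = 0.5090, y = 0.1425

y_carbon tetrachloride = 0.4058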